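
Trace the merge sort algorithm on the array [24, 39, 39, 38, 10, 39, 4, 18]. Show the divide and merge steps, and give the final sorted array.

Merge sort trace:

Split: [24, 39, 39, 38, 10, 39, 4, 18] -> [24, 39, 39, 38] and [10, 39, 4, 18]
  Split: [24, 39, 39, 38] -> [24, 39] and [39, 38]
    Split: [24, 39] -> [24] and [39]
    Merge: [24] + [39] -> [24, 39]
    Split: [39, 38] -> [39] and [38]
    Merge: [39] + [38] -> [38, 39]
  Merge: [24, 39] + [38, 39] -> [24, 38, 39, 39]
  Split: [10, 39, 4, 18] -> [10, 39] and [4, 18]
    Split: [10, 39] -> [10] and [39]
    Merge: [10] + [39] -> [10, 39]
    Split: [4, 18] -> [4] and [18]
    Merge: [4] + [18] -> [4, 18]
  Merge: [10, 39] + [4, 18] -> [4, 10, 18, 39]
Merge: [24, 38, 39, 39] + [4, 10, 18, 39] -> [4, 10, 18, 24, 38, 39, 39, 39]

Final sorted array: [4, 10, 18, 24, 38, 39, 39, 39]

The merge sort proceeds by recursively splitting the array and merging sorted halves.
After all merges, the sorted array is [4, 10, 18, 24, 38, 39, 39, 39].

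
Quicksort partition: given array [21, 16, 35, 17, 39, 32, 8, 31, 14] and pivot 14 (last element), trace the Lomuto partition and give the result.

Lomuto partition with pivot = 14:

Initial array: [21, 16, 35, 17, 39, 32, 8, 31, 14]

arr[0]=21 > 14: no swap
arr[1]=16 > 14: no swap
arr[2]=35 > 14: no swap
arr[3]=17 > 14: no swap
arr[4]=39 > 14: no swap
arr[5]=32 > 14: no swap
arr[6]=8 <= 14: swap with position 0, array becomes [8, 16, 35, 17, 39, 32, 21, 31, 14]
arr[7]=31 > 14: no swap

Place pivot at position 1: [8, 14, 35, 17, 39, 32, 21, 31, 16]
Pivot position: 1

After partitioning with pivot 14, the array becomes [8, 14, 35, 17, 39, 32, 21, 31, 16]. The pivot is placed at index 1. All elements to the left of the pivot are <= 14, and all elements to the right are > 14.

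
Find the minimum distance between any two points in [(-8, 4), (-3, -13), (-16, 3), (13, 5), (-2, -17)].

Computing all pairwise distances among 5 points:

d((-8, 4), (-3, -13)) = 17.72
d((-8, 4), (-16, 3)) = 8.0623
d((-8, 4), (13, 5)) = 21.0238
d((-8, 4), (-2, -17)) = 21.8403
d((-3, -13), (-16, 3)) = 20.6155
d((-3, -13), (13, 5)) = 24.0832
d((-3, -13), (-2, -17)) = 4.1231 <-- minimum
d((-16, 3), (13, 5)) = 29.0689
d((-16, 3), (-2, -17)) = 24.4131
d((13, 5), (-2, -17)) = 26.6271

Closest pair: (-3, -13) and (-2, -17) with distance 4.1231

The closest pair is (-3, -13) and (-2, -17) with Euclidean distance 4.1231. For 5 points, brute-force pairwise comparison is shown above. For large n, the divide-and-conquer algorithm (sort by x, recurse on halves, check the dividing strip) achieves O(n log n).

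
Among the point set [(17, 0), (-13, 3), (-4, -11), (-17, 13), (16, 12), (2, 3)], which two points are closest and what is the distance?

Computing all pairwise distances among 6 points:

d((17, 0), (-13, 3)) = 30.1496
d((17, 0), (-4, -11)) = 23.7065
d((17, 0), (-17, 13)) = 36.4005
d((17, 0), (16, 12)) = 12.0416
d((17, 0), (2, 3)) = 15.2971
d((-13, 3), (-4, -11)) = 16.6433
d((-13, 3), (-17, 13)) = 10.7703 <-- minimum
d((-13, 3), (16, 12)) = 30.3645
d((-13, 3), (2, 3)) = 15.0
d((-4, -11), (-17, 13)) = 27.2947
d((-4, -11), (16, 12)) = 30.4795
d((-4, -11), (2, 3)) = 15.2315
d((-17, 13), (16, 12)) = 33.0151
d((-17, 13), (2, 3)) = 21.4709
d((16, 12), (2, 3)) = 16.6433

Closest pair: (-13, 3) and (-17, 13) with distance 10.7703

The closest pair is (-13, 3) and (-17, 13) with Euclidean distance 10.7703. For 6 points, brute-force pairwise comparison is shown above. For large n, the divide-and-conquer algorithm (sort by x, recurse on halves, check the dividing strip) achieves O(n log n).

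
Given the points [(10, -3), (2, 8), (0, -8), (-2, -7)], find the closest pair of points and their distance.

Computing all pairwise distances among 4 points:

d((10, -3), (2, 8)) = 13.6015
d((10, -3), (0, -8)) = 11.1803
d((10, -3), (-2, -7)) = 12.6491
d((2, 8), (0, -8)) = 16.1245
d((2, 8), (-2, -7)) = 15.5242
d((0, -8), (-2, -7)) = 2.2361 <-- minimum

Closest pair: (0, -8) and (-2, -7) with distance 2.2361

The closest pair is (0, -8) and (-2, -7) with Euclidean distance 2.2361. For 4 points, brute-force pairwise comparison is shown above. For large n, the divide-and-conquer algorithm (sort by x, recurse on halves, check the dividing strip) achieves O(n log n).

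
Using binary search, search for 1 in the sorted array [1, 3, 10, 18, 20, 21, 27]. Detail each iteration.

Binary search for 1 in [1, 3, 10, 18, 20, 21, 27]:

lo=0, hi=6, mid=3, arr[mid]=18 -> 18 > 1, search left half
lo=0, hi=2, mid=1, arr[mid]=3 -> 3 > 1, search left half
lo=0, hi=0, mid=0, arr[mid]=1 -> Found target at index 0!

Binary search finds 1 at index 0 after 3 comparisons. The search repeatedly halves the search space by comparing with the middle element.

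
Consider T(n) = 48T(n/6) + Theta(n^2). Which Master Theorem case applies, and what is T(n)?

Master Theorem for T(n) = 48T(n/6) + O(n^2):

a = 48, b = 6, c = 2
log_b(a) = log_6(48) = 2.1606

Case 1: c = 2 < log_6(48) = 2.1606
T(n) = O(n^(log_6 48))

For T(n) = 48T(n/6) + O(n^2): log_6(48) = 2.1606. This is Case 1 of the Master Theorem (c < log_b(a), work dominated by leaves), giving O(n^(log_6 48)).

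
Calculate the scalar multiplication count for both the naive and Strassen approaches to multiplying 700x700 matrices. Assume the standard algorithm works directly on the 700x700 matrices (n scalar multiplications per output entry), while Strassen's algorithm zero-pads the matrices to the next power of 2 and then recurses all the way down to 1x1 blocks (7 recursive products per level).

Matrix multiplication for 700x700 matrices:

Strassen's algorithm requires power-of-2 dimensions. Pad 700x700 to 1024x1024 (next power of 2).

Standard algorithm: 700^3 = 343000000 multiplications
Strassen's algorithm: 7^(log2(1024)) = 7^10 = 282475249 multiplications
Savings: 343000000 - 282475249 = 60524751 multiplications

Standard: 343000000 multiplications (700^3). Strassen: 282475249 multiplications (7^10, after padding to 1024x1024). Strassen reduces 8 recursive multiplications to 7 at each level.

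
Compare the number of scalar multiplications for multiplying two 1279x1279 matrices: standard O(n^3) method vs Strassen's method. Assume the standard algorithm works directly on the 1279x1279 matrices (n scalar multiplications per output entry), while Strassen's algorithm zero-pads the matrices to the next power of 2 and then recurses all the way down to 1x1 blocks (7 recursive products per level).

Matrix multiplication for 1279x1279 matrices:

Strassen's algorithm requires power-of-2 dimensions. Pad 1279x1279 to 2048x2048 (next power of 2).

Standard algorithm: 1279^3 = 2092240639 multiplications
Strassen's algorithm: 7^(log2(2048)) = 7^11 = 1977326743 multiplications
Savings: 2092240639 - 1977326743 = 114913896 multiplications

Standard: 2092240639 multiplications (1279^3). Strassen: 1977326743 multiplications (7^11, after padding to 2048x2048). Strassen reduces 8 recursive multiplications to 7 at each level.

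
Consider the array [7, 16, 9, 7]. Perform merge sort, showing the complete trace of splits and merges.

Merge sort trace:

Split: [7, 16, 9, 7] -> [7, 16] and [9, 7]
  Split: [7, 16] -> [7] and [16]
  Merge: [7] + [16] -> [7, 16]
  Split: [9, 7] -> [9] and [7]
  Merge: [9] + [7] -> [7, 9]
Merge: [7, 16] + [7, 9] -> [7, 7, 9, 16]

Final sorted array: [7, 7, 9, 16]

The merge sort proceeds by recursively splitting the array and merging sorted halves.
After all merges, the sorted array is [7, 7, 9, 16].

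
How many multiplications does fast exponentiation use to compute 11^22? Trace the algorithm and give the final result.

Computing 11^22 by squaring (build up from 11^1; each line after the first costs one multiplication):

11^1 = 11
11^2 = (11^1)^2 = 11^2 = 121
11^4 = (11^2)^2 = 121^2 = 14641
11^5 = 11 * 11^4 = 11 * 14641 = 161051
11^10 = (11^5)^2 = 161051^2 = 25937424601
11^11 = 11 * 11^10 = 11 * 25937424601 = 285311670611
11^22 = (11^11)^2 = 285311670611^2 = 81402749386839761113321

Result: 81402749386839761113321
Multiplications needed: 6 (6 lines after 11^1)

11^22 = 81402749386839761113321. Using exponentiation by squaring, this requires 6 multiplications. The key idea: if the exponent is even, square the half-power; if odd, multiply by the base once.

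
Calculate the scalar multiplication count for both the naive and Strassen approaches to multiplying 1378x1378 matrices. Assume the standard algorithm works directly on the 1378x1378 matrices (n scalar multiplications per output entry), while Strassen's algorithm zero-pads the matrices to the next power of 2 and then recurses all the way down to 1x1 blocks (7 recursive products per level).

Matrix multiplication for 1378x1378 matrices:

Strassen's algorithm requires power-of-2 dimensions. Pad 1378x1378 to 2048x2048 (next power of 2).

Standard algorithm: 1378^3 = 2616662152 multiplications
Strassen's algorithm: 7^(log2(2048)) = 7^11 = 1977326743 multiplications
Savings: 2616662152 - 1977326743 = 639335409 multiplications

Standard: 2616662152 multiplications (1378^3). Strassen: 1977326743 multiplications (7^11, after padding to 2048x2048). Strassen reduces 8 recursive multiplications to 7 at each level.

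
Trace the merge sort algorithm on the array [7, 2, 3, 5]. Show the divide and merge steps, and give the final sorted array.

Merge sort trace:

Split: [7, 2, 3, 5] -> [7, 2] and [3, 5]
  Split: [7, 2] -> [7] and [2]
  Merge: [7] + [2] -> [2, 7]
  Split: [3, 5] -> [3] and [5]
  Merge: [3] + [5] -> [3, 5]
Merge: [2, 7] + [3, 5] -> [2, 3, 5, 7]

Final sorted array: [2, 3, 5, 7]

The merge sort proceeds by recursively splitting the array and merging sorted halves.
After all merges, the sorted array is [2, 3, 5, 7].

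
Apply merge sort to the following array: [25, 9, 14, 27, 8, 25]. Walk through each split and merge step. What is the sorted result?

Merge sort trace:

Split: [25, 9, 14, 27, 8, 25] -> [25, 9, 14] and [27, 8, 25]
  Split: [25, 9, 14] -> [25] and [9, 14]
    Split: [9, 14] -> [9] and [14]
    Merge: [9] + [14] -> [9, 14]
  Merge: [25] + [9, 14] -> [9, 14, 25]
  Split: [27, 8, 25] -> [27] and [8, 25]
    Split: [8, 25] -> [8] and [25]
    Merge: [8] + [25] -> [8, 25]
  Merge: [27] + [8, 25] -> [8, 25, 27]
Merge: [9, 14, 25] + [8, 25, 27] -> [8, 9, 14, 25, 25, 27]

Final sorted array: [8, 9, 14, 25, 25, 27]

The merge sort proceeds by recursively splitting the array and merging sorted halves.
After all merges, the sorted array is [8, 9, 14, 25, 25, 27].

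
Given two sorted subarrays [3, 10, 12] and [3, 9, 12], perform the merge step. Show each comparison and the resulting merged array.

Merging process:

Compare 3 vs 3: take 3 from left. Merged: [3]
Compare 10 vs 3: take 3 from right. Merged: [3, 3]
Compare 10 vs 9: take 9 from right. Merged: [3, 3, 9]
Compare 10 vs 12: take 10 from left. Merged: [3, 3, 9, 10]
Compare 12 vs 12: take 12 from left. Merged: [3, 3, 9, 10, 12]
Append remaining from right: [12]. Merged: [3, 3, 9, 10, 12, 12]

Final merged array: [3, 3, 9, 10, 12, 12]
Total comparisons: 5

The merged array is [3, 3, 9, 10, 12, 12], requiring 5 comparisons. The merge step runs in O(n) time where n is the total number of elements.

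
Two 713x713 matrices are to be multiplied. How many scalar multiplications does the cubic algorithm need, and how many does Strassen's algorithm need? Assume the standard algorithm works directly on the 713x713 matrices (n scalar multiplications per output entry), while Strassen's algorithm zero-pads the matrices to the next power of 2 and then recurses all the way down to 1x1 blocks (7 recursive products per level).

Matrix multiplication for 713x713 matrices:

Strassen's algorithm requires power-of-2 dimensions. Pad 713x713 to 1024x1024 (next power of 2).

Standard algorithm: 713^3 = 362467097 multiplications
Strassen's algorithm: 7^(log2(1024)) = 7^10 = 282475249 multiplications
Savings: 362467097 - 282475249 = 79991848 multiplications

Standard: 362467097 multiplications (713^3). Strassen: 282475249 multiplications (7^10, after padding to 1024x1024). Strassen reduces 8 recursive multiplications to 7 at each level.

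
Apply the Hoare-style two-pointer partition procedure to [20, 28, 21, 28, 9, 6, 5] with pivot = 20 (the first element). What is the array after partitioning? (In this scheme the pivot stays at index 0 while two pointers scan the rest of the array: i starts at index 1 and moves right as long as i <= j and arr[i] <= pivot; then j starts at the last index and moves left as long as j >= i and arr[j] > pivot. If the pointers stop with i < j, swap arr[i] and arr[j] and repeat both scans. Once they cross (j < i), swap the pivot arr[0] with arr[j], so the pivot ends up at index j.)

Hoare-style two-pointer partition with pivot = 20:

Initial array: [20, 28, 21, 28, 9, 6, 5]

Pointers start at i = 1, j = 6.
i stops at index 1 (arr[1]=28 > 20), j stops at index 6 (arr[6]=5 <= 20): swap arr[1] and arr[6], array becomes [20, 5, 21, 28, 9, 6, 28]
i stops at index 2 (arr[2]=21 > 20), j stops at index 5 (arr[5]=6 <= 20): swap arr[2] and arr[5], array becomes [20, 5, 6, 28, 9, 21, 28]
i stops at index 3 (arr[3]=28 > 20), j stops at index 4 (arr[4]=9 <= 20): swap arr[3] and arr[4], array becomes [20, 5, 6, 9, 28, 21, 28]
i ends at 4, j ends at 3: the pointers have crossed (j < i), so scanning stops.

Swap pivot arr[0] with arr[3] to place pivot at position 3: [9, 5, 6, 20, 28, 21, 28]
Pivot position: 3

After partitioning with pivot 20, the array becomes [9, 5, 6, 20, 28, 21, 28]. The pivot is placed at index 3. All elements to the left of the pivot are <= 20, and all elements to the right are > 20.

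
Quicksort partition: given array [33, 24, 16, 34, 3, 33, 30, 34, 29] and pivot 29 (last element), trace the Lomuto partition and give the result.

Lomuto partition with pivot = 29:

Initial array: [33, 24, 16, 34, 3, 33, 30, 34, 29]

arr[0]=33 > 29: no swap
arr[1]=24 <= 29: swap with position 0, array becomes [24, 33, 16, 34, 3, 33, 30, 34, 29]
arr[2]=16 <= 29: swap with position 1, array becomes [24, 16, 33, 34, 3, 33, 30, 34, 29]
arr[3]=34 > 29: no swap
arr[4]=3 <= 29: swap with position 2, array becomes [24, 16, 3, 34, 33, 33, 30, 34, 29]
arr[5]=33 > 29: no swap
arr[6]=30 > 29: no swap
arr[7]=34 > 29: no swap

Place pivot at position 3: [24, 16, 3, 29, 33, 33, 30, 34, 34]
Pivot position: 3

After partitioning with pivot 29, the array becomes [24, 16, 3, 29, 33, 33, 30, 34, 34]. The pivot is placed at index 3. All elements to the left of the pivot are <= 29, and all elements to the right are > 29.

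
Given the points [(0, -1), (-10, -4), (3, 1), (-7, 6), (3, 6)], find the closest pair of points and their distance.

Computing all pairwise distances among 5 points:

d((0, -1), (-10, -4)) = 10.4403
d((0, -1), (3, 1)) = 3.6056 <-- minimum
d((0, -1), (-7, 6)) = 9.8995
d((0, -1), (3, 6)) = 7.6158
d((-10, -4), (3, 1)) = 13.9284
d((-10, -4), (-7, 6)) = 10.4403
d((-10, -4), (3, 6)) = 16.4012
d((3, 1), (-7, 6)) = 11.1803
d((3, 1), (3, 6)) = 5.0
d((-7, 6), (3, 6)) = 10.0

Closest pair: (0, -1) and (3, 1) with distance 3.6056

The closest pair is (0, -1) and (3, 1) with Euclidean distance 3.6056. For 5 points, brute-force pairwise comparison is shown above. For large n, the divide-and-conquer algorithm (sort by x, recurse on halves, check the dividing strip) achieves O(n log n).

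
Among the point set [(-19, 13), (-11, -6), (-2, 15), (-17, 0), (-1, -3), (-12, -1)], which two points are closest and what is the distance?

Computing all pairwise distances among 6 points:

d((-19, 13), (-11, -6)) = 20.6155
d((-19, 13), (-2, 15)) = 17.1172
d((-19, 13), (-17, 0)) = 13.1529
d((-19, 13), (-1, -3)) = 24.0832
d((-19, 13), (-12, -1)) = 15.6525
d((-11, -6), (-2, 15)) = 22.8473
d((-11, -6), (-17, 0)) = 8.4853
d((-11, -6), (-1, -3)) = 10.4403
d((-11, -6), (-12, -1)) = 5.099 <-- minimum
d((-2, 15), (-17, 0)) = 21.2132
d((-2, 15), (-1, -3)) = 18.0278
d((-2, 15), (-12, -1)) = 18.868
d((-17, 0), (-1, -3)) = 16.2788
d((-17, 0), (-12, -1)) = 5.099 <-- minimum
d((-1, -3), (-12, -1)) = 11.1803

Minimum distance: 5.099 (tie among 2 pairs: (-11, -6) and (-12, -1); (-17, 0) and (-12, -1))

The minimum Euclidean distance is 5.099. There is a tie: 2 pairs achieve this minimum — (-11, -6) and (-12, -1); (-17, 0) and (-12, -1). Any of these is a valid closest pair. For 6 points, brute-force pairwise comparison is shown above. For large n, the divide-and-conquer algorithm (sort by x, recurse on halves, check the dividing strip) achieves O(n log n).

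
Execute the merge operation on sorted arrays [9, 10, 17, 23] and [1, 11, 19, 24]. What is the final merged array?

Merging process:

Compare 9 vs 1: take 1 from right. Merged: [1]
Compare 9 vs 11: take 9 from left. Merged: [1, 9]
Compare 10 vs 11: take 10 from left. Merged: [1, 9, 10]
Compare 17 vs 11: take 11 from right. Merged: [1, 9, 10, 11]
Compare 17 vs 19: take 17 from left. Merged: [1, 9, 10, 11, 17]
Compare 23 vs 19: take 19 from right. Merged: [1, 9, 10, 11, 17, 19]
Compare 23 vs 24: take 23 from left. Merged: [1, 9, 10, 11, 17, 19, 23]
Append remaining from right: [24]. Merged: [1, 9, 10, 11, 17, 19, 23, 24]

Final merged array: [1, 9, 10, 11, 17, 19, 23, 24]
Total comparisons: 7

The merged array is [1, 9, 10, 11, 17, 19, 23, 24], requiring 7 comparisons. The merge step runs in O(n) time where n is the total number of elements.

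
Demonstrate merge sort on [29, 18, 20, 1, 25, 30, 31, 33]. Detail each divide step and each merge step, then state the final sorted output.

Merge sort trace:

Split: [29, 18, 20, 1, 25, 30, 31, 33] -> [29, 18, 20, 1] and [25, 30, 31, 33]
  Split: [29, 18, 20, 1] -> [29, 18] and [20, 1]
    Split: [29, 18] -> [29] and [18]
    Merge: [29] + [18] -> [18, 29]
    Split: [20, 1] -> [20] and [1]
    Merge: [20] + [1] -> [1, 20]
  Merge: [18, 29] + [1, 20] -> [1, 18, 20, 29]
  Split: [25, 30, 31, 33] -> [25, 30] and [31, 33]
    Split: [25, 30] -> [25] and [30]
    Merge: [25] + [30] -> [25, 30]
    Split: [31, 33] -> [31] and [33]
    Merge: [31] + [33] -> [31, 33]
  Merge: [25, 30] + [31, 33] -> [25, 30, 31, 33]
Merge: [1, 18, 20, 29] + [25, 30, 31, 33] -> [1, 18, 20, 25, 29, 30, 31, 33]

Final sorted array: [1, 18, 20, 25, 29, 30, 31, 33]

The merge sort proceeds by recursively splitting the array and merging sorted halves.
After all merges, the sorted array is [1, 18, 20, 25, 29, 30, 31, 33].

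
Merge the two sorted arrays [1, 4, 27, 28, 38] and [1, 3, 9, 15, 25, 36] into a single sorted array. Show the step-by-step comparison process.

Merging process:

Compare 1 vs 1: take 1 from left. Merged: [1]
Compare 4 vs 1: take 1 from right. Merged: [1, 1]
Compare 4 vs 3: take 3 from right. Merged: [1, 1, 3]
Compare 4 vs 9: take 4 from left. Merged: [1, 1, 3, 4]
Compare 27 vs 9: take 9 from right. Merged: [1, 1, 3, 4, 9]
Compare 27 vs 15: take 15 from right. Merged: [1, 1, 3, 4, 9, 15]
Compare 27 vs 25: take 25 from right. Merged: [1, 1, 3, 4, 9, 15, 25]
Compare 27 vs 36: take 27 from left. Merged: [1, 1, 3, 4, 9, 15, 25, 27]
Compare 28 vs 36: take 28 from left. Merged: [1, 1, 3, 4, 9, 15, 25, 27, 28]
Compare 38 vs 36: take 36 from right. Merged: [1, 1, 3, 4, 9, 15, 25, 27, 28, 36]
Append remaining from left: [38]. Merged: [1, 1, 3, 4, 9, 15, 25, 27, 28, 36, 38]

Final merged array: [1, 1, 3, 4, 9, 15, 25, 27, 28, 36, 38]
Total comparisons: 10

The merged array is [1, 1, 3, 4, 9, 15, 25, 27, 28, 36, 38], requiring 10 comparisons. The merge step runs in O(n) time where n is the total number of elements.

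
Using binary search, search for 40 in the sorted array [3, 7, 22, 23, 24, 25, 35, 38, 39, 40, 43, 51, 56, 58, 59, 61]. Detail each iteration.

Binary search for 40 in [3, 7, 22, 23, 24, 25, 35, 38, 39, 40, 43, 51, 56, 58, 59, 61]:

lo=0, hi=15, mid=7, arr[mid]=38 -> 38 < 40, search right half
lo=8, hi=15, mid=11, arr[mid]=51 -> 51 > 40, search left half
lo=8, hi=10, mid=9, arr[mid]=40 -> Found target at index 9!

Binary search finds 40 at index 9 after 3 comparisons. The search repeatedly halves the search space by comparing with the middle element.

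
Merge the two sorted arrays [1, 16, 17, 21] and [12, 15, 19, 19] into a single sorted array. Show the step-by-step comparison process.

Merging process:

Compare 1 vs 12: take 1 from left. Merged: [1]
Compare 16 vs 12: take 12 from right. Merged: [1, 12]
Compare 16 vs 15: take 15 from right. Merged: [1, 12, 15]
Compare 16 vs 19: take 16 from left. Merged: [1, 12, 15, 16]
Compare 17 vs 19: take 17 from left. Merged: [1, 12, 15, 16, 17]
Compare 21 vs 19: take 19 from right. Merged: [1, 12, 15, 16, 17, 19]
Compare 21 vs 19: take 19 from right. Merged: [1, 12, 15, 16, 17, 19, 19]
Append remaining from left: [21]. Merged: [1, 12, 15, 16, 17, 19, 19, 21]

Final merged array: [1, 12, 15, 16, 17, 19, 19, 21]
Total comparisons: 7

The merged array is [1, 12, 15, 16, 17, 19, 19, 21], requiring 7 comparisons. The merge step runs in O(n) time where n is the total number of elements.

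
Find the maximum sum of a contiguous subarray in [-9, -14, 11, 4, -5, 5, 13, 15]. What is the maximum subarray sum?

Using Kadane's algorithm on [-9, -14, 11, 4, -5, 5, 13, 15]:

Scanning through the array:
Position 1 (value -14): max_ending_here = -14, max_so_far = -9
Position 2 (value 11): max_ending_here = 11, max_so_far = 11
Position 3 (value 4): max_ending_here = 15, max_so_far = 15
Position 4 (value -5): max_ending_here = 10, max_so_far = 15
Position 5 (value 5): max_ending_here = 15, max_so_far = 15
Position 6 (value 13): max_ending_here = 28, max_so_far = 28
Position 7 (value 15): max_ending_here = 43, max_so_far = 43

Maximum subarray: [11, 4, -5, 5, 13, 15]
Maximum sum: 43

The maximum subarray is [11, 4, -5, 5, 13, 15] with sum 43. This subarray runs from index 2 to index 7.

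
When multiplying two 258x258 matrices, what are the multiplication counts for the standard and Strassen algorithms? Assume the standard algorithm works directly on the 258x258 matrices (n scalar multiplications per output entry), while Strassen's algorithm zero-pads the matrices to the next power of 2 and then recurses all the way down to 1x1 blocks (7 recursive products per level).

Matrix multiplication for 258x258 matrices:

Strassen's algorithm requires power-of-2 dimensions. Pad 258x258 to 512x512 (next power of 2).

Standard algorithm: 258^3 = 17173512 multiplications
Strassen's algorithm: 7^(log2(512)) = 7^9 = 40353607 multiplications
Difference: 17173512 - 40353607 = -23180095 (Strassen uses MORE here due to padding overhead — for small or just-over-power-of-2 n, padding can outweigh the per-level savings)

Standard: 17173512 multiplications (258^3). Strassen: 40353607 multiplications (7^9, after padding to 512x512). Strassen reduces 8 recursive multiplications to 7 at each level.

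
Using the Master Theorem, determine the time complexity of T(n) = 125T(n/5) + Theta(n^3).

Master Theorem for T(n) = 125T(n/5) + O(n^3):

a = 125, b = 5, c = 3
log_b(a) = log_5(125) = 3.0000

Case 2: c = 3 = log_5(125) = 3.0000
T(n) = O(n^3 log n) = O(n^3 log n)

For T(n) = 125T(n/5) + O(n^3): log_5(125) = 3.0000. This is Case 2 of the Master Theorem (c = log_b(a), equal work at all levels), giving O(n^3 log n).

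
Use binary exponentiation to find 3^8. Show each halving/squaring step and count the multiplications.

Computing 3^8 by squaring (build up from 3^1; each line after the first costs one multiplication):

3^1 = 3
3^2 = (3^1)^2 = 3^2 = 9
3^4 = (3^2)^2 = 9^2 = 81
3^8 = (3^4)^2 = 81^2 = 6561

Result: 6561
Multiplications needed: 3 (3 lines after 3^1)

3^8 = 6561. Using exponentiation by squaring, this requires 3 multiplications. The key idea: if the exponent is even, square the half-power; if odd, multiply by the base once.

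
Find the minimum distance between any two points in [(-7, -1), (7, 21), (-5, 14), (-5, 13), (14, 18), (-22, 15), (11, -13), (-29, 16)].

Computing all pairwise distances among 8 points:

d((-7, -1), (7, 21)) = 26.0768
d((-7, -1), (-5, 14)) = 15.1327
d((-7, -1), (-5, 13)) = 14.1421
d((-7, -1), (14, 18)) = 28.3196
d((-7, -1), (-22, 15)) = 21.9317
d((-7, -1), (11, -13)) = 21.6333
d((-7, -1), (-29, 16)) = 27.8029
d((7, 21), (-5, 14)) = 13.8924
d((7, 21), (-5, 13)) = 14.4222
d((7, 21), (14, 18)) = 7.6158
d((7, 21), (-22, 15)) = 29.6142
d((7, 21), (11, -13)) = 34.2345
d((7, 21), (-29, 16)) = 36.3456
d((-5, 14), (-5, 13)) = 1.0 <-- minimum
d((-5, 14), (14, 18)) = 19.4165
d((-5, 14), (-22, 15)) = 17.0294
d((-5, 14), (11, -13)) = 31.3847
d((-5, 14), (-29, 16)) = 24.0832
d((-5, 13), (14, 18)) = 19.6469
d((-5, 13), (-22, 15)) = 17.1172
d((-5, 13), (11, -13)) = 30.5287
d((-5, 13), (-29, 16)) = 24.1868
d((14, 18), (-22, 15)) = 36.1248
d((14, 18), (11, -13)) = 31.1448
d((14, 18), (-29, 16)) = 43.0465
d((-22, 15), (11, -13)) = 43.2782
d((-22, 15), (-29, 16)) = 7.0711
d((11, -13), (-29, 16)) = 49.4065

Closest pair: (-5, 14) and (-5, 13) with distance 1.0

The closest pair is (-5, 14) and (-5, 13) with Euclidean distance 1.0. For 8 points, brute-force pairwise comparison is shown above. For large n, the divide-and-conquer algorithm (sort by x, recurse on halves, check the dividing strip) achieves O(n log n).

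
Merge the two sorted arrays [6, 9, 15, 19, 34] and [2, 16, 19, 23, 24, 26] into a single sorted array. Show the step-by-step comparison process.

Merging process:

Compare 6 vs 2: take 2 from right. Merged: [2]
Compare 6 vs 16: take 6 from left. Merged: [2, 6]
Compare 9 vs 16: take 9 from left. Merged: [2, 6, 9]
Compare 15 vs 16: take 15 from left. Merged: [2, 6, 9, 15]
Compare 19 vs 16: take 16 from right. Merged: [2, 6, 9, 15, 16]
Compare 19 vs 19: take 19 from left. Merged: [2, 6, 9, 15, 16, 19]
Compare 34 vs 19: take 19 from right. Merged: [2, 6, 9, 15, 16, 19, 19]
Compare 34 vs 23: take 23 from right. Merged: [2, 6, 9, 15, 16, 19, 19, 23]
Compare 34 vs 24: take 24 from right. Merged: [2, 6, 9, 15, 16, 19, 19, 23, 24]
Compare 34 vs 26: take 26 from right. Merged: [2, 6, 9, 15, 16, 19, 19, 23, 24, 26]
Append remaining from left: [34]. Merged: [2, 6, 9, 15, 16, 19, 19, 23, 24, 26, 34]

Final merged array: [2, 6, 9, 15, 16, 19, 19, 23, 24, 26, 34]
Total comparisons: 10

The merged array is [2, 6, 9, 15, 16, 19, 19, 23, 24, 26, 34], requiring 10 comparisons. The merge step runs in O(n) time where n is the total number of elements.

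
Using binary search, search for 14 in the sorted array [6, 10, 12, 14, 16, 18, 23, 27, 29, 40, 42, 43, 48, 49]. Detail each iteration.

Binary search for 14 in [6, 10, 12, 14, 16, 18, 23, 27, 29, 40, 42, 43, 48, 49]:

lo=0, hi=13, mid=6, arr[mid]=23 -> 23 > 14, search left half
lo=0, hi=5, mid=2, arr[mid]=12 -> 12 < 14, search right half
lo=3, hi=5, mid=4, arr[mid]=16 -> 16 > 14, search left half
lo=3, hi=3, mid=3, arr[mid]=14 -> Found target at index 3!

Binary search finds 14 at index 3 after 4 comparisons. The search repeatedly halves the search space by comparing with the middle element.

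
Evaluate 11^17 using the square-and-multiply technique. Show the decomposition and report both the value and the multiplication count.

Computing 11^17 by squaring (build up from 11^1; each line after the first costs one multiplication):

11^1 = 11
11^2 = (11^1)^2 = 11^2 = 121
11^4 = (11^2)^2 = 121^2 = 14641
11^8 = (11^4)^2 = 14641^2 = 214358881
11^16 = (11^8)^2 = 214358881^2 = 45949729863572161
11^17 = 11 * 11^16 = 11 * 45949729863572161 = 505447028499293771

Result: 505447028499293771
Multiplications needed: 5 (5 lines after 11^1)

11^17 = 505447028499293771. Using exponentiation by squaring, this requires 5 multiplications. The key idea: if the exponent is even, square the half-power; if odd, multiply by the base once.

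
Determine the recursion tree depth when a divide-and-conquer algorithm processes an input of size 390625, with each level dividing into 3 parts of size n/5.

For divide and conquer with division factor 5:

Problem sizes at each level:
Level 0: 390625
Level 1: 78125
Level 2: 15625
Level 3: 3125
Level 4: 625
Level 5: 125
Level 6: 25
Level 7: 5
Level 8: 1

The root is level 0 and the size-1 base case is level 8 (the tree spans levels 0 through 8, i.e. 9 levels counting the root), so the depth is the number of divisions: log_5(390625) = 8

The recursion tree depth is log_5(390625) = 8. At each level, the problem size is divided by 5, so it takes 8 divisions to reduce to a base case of size 1. The algorithm makes 3 recursive calls at each level.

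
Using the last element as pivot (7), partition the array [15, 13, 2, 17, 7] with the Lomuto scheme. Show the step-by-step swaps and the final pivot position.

Lomuto partition with pivot = 7:

Initial array: [15, 13, 2, 17, 7]

arr[0]=15 > 7: no swap
arr[1]=13 > 7: no swap
arr[2]=2 <= 7: swap with position 0, array becomes [2, 13, 15, 17, 7]
arr[3]=17 > 7: no swap

Place pivot at position 1: [2, 7, 15, 17, 13]
Pivot position: 1

After partitioning with pivot 7, the array becomes [2, 7, 15, 17, 13]. The pivot is placed at index 1. All elements to the left of the pivot are <= 7, and all elements to the right are > 7.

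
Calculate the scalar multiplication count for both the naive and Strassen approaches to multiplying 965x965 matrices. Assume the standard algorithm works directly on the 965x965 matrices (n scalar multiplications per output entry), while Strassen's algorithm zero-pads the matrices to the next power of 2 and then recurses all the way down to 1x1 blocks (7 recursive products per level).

Matrix multiplication for 965x965 matrices:

Strassen's algorithm requires power-of-2 dimensions. Pad 965x965 to 1024x1024 (next power of 2).

Standard algorithm: 965^3 = 898632125 multiplications
Strassen's algorithm: 7^(log2(1024)) = 7^10 = 282475249 multiplications
Savings: 898632125 - 282475249 = 616156876 multiplications

Standard: 898632125 multiplications (965^3). Strassen: 282475249 multiplications (7^10, after padding to 1024x1024). Strassen reduces 8 recursive multiplications to 7 at each level.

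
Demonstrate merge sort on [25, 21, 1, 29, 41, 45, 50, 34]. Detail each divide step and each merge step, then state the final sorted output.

Merge sort trace:

Split: [25, 21, 1, 29, 41, 45, 50, 34] -> [25, 21, 1, 29] and [41, 45, 50, 34]
  Split: [25, 21, 1, 29] -> [25, 21] and [1, 29]
    Split: [25, 21] -> [25] and [21]
    Merge: [25] + [21] -> [21, 25]
    Split: [1, 29] -> [1] and [29]
    Merge: [1] + [29] -> [1, 29]
  Merge: [21, 25] + [1, 29] -> [1, 21, 25, 29]
  Split: [41, 45, 50, 34] -> [41, 45] and [50, 34]
    Split: [41, 45] -> [41] and [45]
    Merge: [41] + [45] -> [41, 45]
    Split: [50, 34] -> [50] and [34]
    Merge: [50] + [34] -> [34, 50]
  Merge: [41, 45] + [34, 50] -> [34, 41, 45, 50]
Merge: [1, 21, 25, 29] + [34, 41, 45, 50] -> [1, 21, 25, 29, 34, 41, 45, 50]

Final sorted array: [1, 21, 25, 29, 34, 41, 45, 50]

The merge sort proceeds by recursively splitting the array and merging sorted halves.
After all merges, the sorted array is [1, 21, 25, 29, 34, 41, 45, 50].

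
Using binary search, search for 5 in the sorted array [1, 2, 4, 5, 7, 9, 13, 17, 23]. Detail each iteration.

Binary search for 5 in [1, 2, 4, 5, 7, 9, 13, 17, 23]:

lo=0, hi=8, mid=4, arr[mid]=7 -> 7 > 5, search left half
lo=0, hi=3, mid=1, arr[mid]=2 -> 2 < 5, search right half
lo=2, hi=3, mid=2, arr[mid]=4 -> 4 < 5, search right half
lo=3, hi=3, mid=3, arr[mid]=5 -> Found target at index 3!

Binary search finds 5 at index 3 after 4 comparisons. The search repeatedly halves the search space by comparing with the middle element.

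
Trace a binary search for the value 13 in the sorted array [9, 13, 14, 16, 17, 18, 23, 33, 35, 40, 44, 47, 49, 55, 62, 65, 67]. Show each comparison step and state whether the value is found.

Binary search for 13 in [9, 13, 14, 16, 17, 18, 23, 33, 35, 40, 44, 47, 49, 55, 62, 65, 67]:

lo=0, hi=16, mid=8, arr[mid]=35 -> 35 > 13, search left half
lo=0, hi=7, mid=3, arr[mid]=16 -> 16 > 13, search left half
lo=0, hi=2, mid=1, arr[mid]=13 -> Found target at index 1!

Binary search finds 13 at index 1 after 3 comparisons. The search repeatedly halves the search space by comparing with the middle element.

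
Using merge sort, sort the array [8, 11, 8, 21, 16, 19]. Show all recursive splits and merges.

Merge sort trace:

Split: [8, 11, 8, 21, 16, 19] -> [8, 11, 8] and [21, 16, 19]
  Split: [8, 11, 8] -> [8] and [11, 8]
    Split: [11, 8] -> [11] and [8]
    Merge: [11] + [8] -> [8, 11]
  Merge: [8] + [8, 11] -> [8, 8, 11]
  Split: [21, 16, 19] -> [21] and [16, 19]
    Split: [16, 19] -> [16] and [19]
    Merge: [16] + [19] -> [16, 19]
  Merge: [21] + [16, 19] -> [16, 19, 21]
Merge: [8, 8, 11] + [16, 19, 21] -> [8, 8, 11, 16, 19, 21]

Final sorted array: [8, 8, 11, 16, 19, 21]

The merge sort proceeds by recursively splitting the array and merging sorted halves.
After all merges, the sorted array is [8, 8, 11, 16, 19, 21].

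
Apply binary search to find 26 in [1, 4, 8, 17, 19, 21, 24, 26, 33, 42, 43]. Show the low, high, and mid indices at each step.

Binary search for 26 in [1, 4, 8, 17, 19, 21, 24, 26, 33, 42, 43]:

lo=0, hi=10, mid=5, arr[mid]=21 -> 21 < 26, search right half
lo=6, hi=10, mid=8, arr[mid]=33 -> 33 > 26, search left half
lo=6, hi=7, mid=6, arr[mid]=24 -> 24 < 26, search right half
lo=7, hi=7, mid=7, arr[mid]=26 -> Found target at index 7!

Binary search finds 26 at index 7 after 4 comparisons. The search repeatedly halves the search space by comparing with the middle element.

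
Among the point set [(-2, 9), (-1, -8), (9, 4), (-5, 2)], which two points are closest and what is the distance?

Computing all pairwise distances among 4 points:

d((-2, 9), (-1, -8)) = 17.0294
d((-2, 9), (9, 4)) = 12.083
d((-2, 9), (-5, 2)) = 7.6158 <-- minimum
d((-1, -8), (9, 4)) = 15.6205
d((-1, -8), (-5, 2)) = 10.7703
d((9, 4), (-5, 2)) = 14.1421

Closest pair: (-2, 9) and (-5, 2) with distance 7.6158

The closest pair is (-2, 9) and (-5, 2) with Euclidean distance 7.6158. For 4 points, brute-force pairwise comparison is shown above. For large n, the divide-and-conquer algorithm (sort by x, recurse on halves, check the dividing strip) achieves O(n log n).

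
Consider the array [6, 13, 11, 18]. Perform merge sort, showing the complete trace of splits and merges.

Merge sort trace:

Split: [6, 13, 11, 18] -> [6, 13] and [11, 18]
  Split: [6, 13] -> [6] and [13]
  Merge: [6] + [13] -> [6, 13]
  Split: [11, 18] -> [11] and [18]
  Merge: [11] + [18] -> [11, 18]
Merge: [6, 13] + [11, 18] -> [6, 11, 13, 18]

Final sorted array: [6, 11, 13, 18]

The merge sort proceeds by recursively splitting the array and merging sorted halves.
After all merges, the sorted array is [6, 11, 13, 18].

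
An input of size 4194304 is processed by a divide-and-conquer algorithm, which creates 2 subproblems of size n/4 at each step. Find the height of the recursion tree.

For divide and conquer with division factor 4:

Problem sizes at each level:
Level 0: 4194304
Level 1: 1048576
Level 2: 262144
Level 3: 65536
Level 4: 16384
Level 5: 4096
Level 6: 1024
Level 7: 256
Level 8: 64
Level 9: 16
Level 10: 4
Level 11: 1

The root is level 0 and the size-1 base case is level 11 (the tree spans levels 0 through 11, i.e. 12 levels counting the root), so the depth is the number of divisions: log_4(4194304) = 11

The recursion tree depth is log_4(4194304) = 11. At each level, the problem size is divided by 4, so it takes 11 divisions to reduce to a base case of size 1. The algorithm makes 2 recursive calls at each level.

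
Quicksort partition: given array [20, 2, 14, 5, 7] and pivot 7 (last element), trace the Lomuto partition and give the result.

Lomuto partition with pivot = 7:

Initial array: [20, 2, 14, 5, 7]

arr[0]=20 > 7: no swap
arr[1]=2 <= 7: swap with position 0, array becomes [2, 20, 14, 5, 7]
arr[2]=14 > 7: no swap
arr[3]=5 <= 7: swap with position 1, array becomes [2, 5, 14, 20, 7]

Place pivot at position 2: [2, 5, 7, 20, 14]
Pivot position: 2

After partitioning with pivot 7, the array becomes [2, 5, 7, 20, 14]. The pivot is placed at index 2. All elements to the left of the pivot are <= 7, and all elements to the right are > 7.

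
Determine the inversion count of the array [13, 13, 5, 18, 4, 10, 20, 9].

Finding inversions in [13, 13, 5, 18, 4, 10, 20, 9]:

(0, 2): arr[0]=13 > arr[2]=5
(0, 4): arr[0]=13 > arr[4]=4
(0, 5): arr[0]=13 > arr[5]=10
(0, 7): arr[0]=13 > arr[7]=9
(1, 2): arr[1]=13 > arr[2]=5
(1, 4): arr[1]=13 > arr[4]=4
(1, 5): arr[1]=13 > arr[5]=10
(1, 7): arr[1]=13 > arr[7]=9
(2, 4): arr[2]=5 > arr[4]=4
(3, 4): arr[3]=18 > arr[4]=4
(3, 5): arr[3]=18 > arr[5]=10
(3, 7): arr[3]=18 > arr[7]=9
(5, 7): arr[5]=10 > arr[7]=9
(6, 7): arr[6]=20 > arr[7]=9

Total inversions: 14

The array has 14 inversion(s): (0,2), (0,4), (0,5), (0,7), (1,2), (1,4), (1,5), (1,7), (2,4), (3,4), (3,5), (3,7), (5,7), (6,7). Each pair (i,j) satisfies i < j and arr[i] > arr[j].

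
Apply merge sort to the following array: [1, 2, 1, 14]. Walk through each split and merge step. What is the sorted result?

Merge sort trace:

Split: [1, 2, 1, 14] -> [1, 2] and [1, 14]
  Split: [1, 2] -> [1] and [2]
  Merge: [1] + [2] -> [1, 2]
  Split: [1, 14] -> [1] and [14]
  Merge: [1] + [14] -> [1, 14]
Merge: [1, 2] + [1, 14] -> [1, 1, 2, 14]

Final sorted array: [1, 1, 2, 14]

The merge sort proceeds by recursively splitting the array and merging sorted halves.
After all merges, the sorted array is [1, 1, 2, 14].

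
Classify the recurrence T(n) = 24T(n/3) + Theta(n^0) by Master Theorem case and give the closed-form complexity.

Master Theorem for T(n) = 24T(n/3) + O(n^0):

a = 24, b = 3, c = 0
log_b(a) = log_3(24) = 2.8928

Case 1: c = 0 < log_3(24) = 2.8928
T(n) = O(n^(log_3 24))

For T(n) = 24T(n/3) + O(n^0): log_3(24) = 2.8928. This is Case 1 of the Master Theorem (c < log_b(a), work dominated by leaves), giving O(n^(log_3 24)).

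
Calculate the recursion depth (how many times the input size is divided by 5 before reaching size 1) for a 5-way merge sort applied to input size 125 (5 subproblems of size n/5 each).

For divide and conquer with division factor 5:

Problem sizes at each level:
Level 0: 125
Level 1: 25
Level 2: 5
Level 3: 1

The root is level 0 and the size-1 base case is level 3 (the tree spans levels 0 through 3, i.e. 4 levels counting the root), so the depth is the number of divisions: log_5(125) = 3

The recursion tree depth is log_5(125) = 3. At each level, the problem size is divided by 5, so it takes 3 divisions to reduce to a base case of size 1. The algorithm makes 5 recursive calls at each level.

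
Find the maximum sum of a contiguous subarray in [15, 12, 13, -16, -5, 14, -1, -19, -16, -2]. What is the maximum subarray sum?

Using Kadane's algorithm on [15, 12, 13, -16, -5, 14, -1, -19, -16, -2]:

Scanning through the array:
Position 1 (value 12): max_ending_here = 27, max_so_far = 27
Position 2 (value 13): max_ending_here = 40, max_so_far = 40
Position 3 (value -16): max_ending_here = 24, max_so_far = 40
Position 4 (value -5): max_ending_here = 19, max_so_far = 40
Position 5 (value 14): max_ending_here = 33, max_so_far = 40
Position 6 (value -1): max_ending_here = 32, max_so_far = 40
Position 7 (value -19): max_ending_here = 13, max_so_far = 40
Position 8 (value -16): max_ending_here = -3, max_so_far = 40
Position 9 (value -2): max_ending_here = -2, max_so_far = 40

Maximum subarray: [15, 12, 13]
Maximum sum: 40

The maximum subarray is [15, 12, 13] with sum 40. This subarray runs from index 0 to index 2.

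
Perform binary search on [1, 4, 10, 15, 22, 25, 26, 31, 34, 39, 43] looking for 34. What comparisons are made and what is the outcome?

Binary search for 34 in [1, 4, 10, 15, 22, 25, 26, 31, 34, 39, 43]:

lo=0, hi=10, mid=5, arr[mid]=25 -> 25 < 34, search right half
lo=6, hi=10, mid=8, arr[mid]=34 -> Found target at index 8!

Binary search finds 34 at index 8 after 2 comparisons. The search repeatedly halves the search space by comparing with the middle element.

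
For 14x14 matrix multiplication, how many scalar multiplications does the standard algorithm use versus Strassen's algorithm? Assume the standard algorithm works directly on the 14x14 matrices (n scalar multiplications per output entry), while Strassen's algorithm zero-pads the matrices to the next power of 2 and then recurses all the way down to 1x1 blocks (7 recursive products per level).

Matrix multiplication for 14x14 matrices:

Strassen's algorithm requires power-of-2 dimensions. Pad 14x14 to 16x16 (next power of 2).

Standard algorithm: 14^3 = 2744 multiplications
Strassen's algorithm: 7^(log2(16)) = 7^4 = 2401 multiplications
Savings: 2744 - 2401 = 343 multiplications

Standard: 2744 multiplications (14^3). Strassen: 2401 multiplications (7^4, after padding to 16x16). Strassen reduces 8 recursive multiplications to 7 at each level.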